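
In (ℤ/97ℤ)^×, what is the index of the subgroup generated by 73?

4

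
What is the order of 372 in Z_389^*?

194

The order of 372 must divide φ(389) = 389 − 1 = 388 = 2^2 · 97.
Divisors of 388: 1, 2, 4, 97, 194, 388.
Evaluate successive powers at the divisors of 388:
372^1 ≡ 372 (mod 389)
372^2 ≡ 289 (mod 389)
372^4 ≡ 275 (mod 389)
372^97 ≡ 388 (mod 389)
372^194 ≡ 1 (mod 389) ✓
Hence ord(372) = 194.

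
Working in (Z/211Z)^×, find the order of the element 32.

By Lagrange's theorem, ord_211(32) divides φ(211) = 211 − 1 = 210 = 2 · 3 · 5 · 7.
Divisors of 210: 1, 2, 3, 5, 6, 7, 10, 14, 15, 21, 30, 35, 42, 70, 105, 210.
Test each divisor d:
32^1 ≡ 32 (mod 211)
32^2 ≡ 180 (mod 211)
32^3 ≡ 63 (mod 211)
32^5 ≡ 157 (mod 211)
32^6 ≡ 171 (mod 211)
32^7 ≡ 197 (mod 211)
32^10 ≡ 173 (mod 211)
32^14 ≡ 196 (mod 211)
32^15 ≡ 153 (mod 211)
32^21 ≡ 210 (mod 211)
32^30 ≡ 199 (mod 211)
32^35 ≡ 15 (mod 211)
32^42 ≡ 1 (mod 211) ✓
Hence ord(32) = 42.

42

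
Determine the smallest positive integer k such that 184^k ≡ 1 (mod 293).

146

The order of 184 must divide φ(293) = 293 − 1 = 292 = 2^2 · 73.
Divisors of 292: 1, 2, 4, 73, 146, 292.
Evaluate successive powers at the divisors of 292:
184^1 ≡ 184 (mod 293)
184^2 ≡ 161 (mod 293)
184^4 ≡ 137 (mod 293)
184^73 ≡ 292 (mod 293)
184^146 ≡ 1 (mod 293) ✓
So ord_293(184) = 146.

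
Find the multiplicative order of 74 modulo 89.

Since 74 ∈ (Z/89Z)^×, its order divides φ(89) = 89 − 1 = 88 = 2^3 · 11.
Divisors of 88: 1, 2, 4, 8, 11, 22, 44, 88.
Evaluate successive powers at the divisors of 88:
74^1 ≡ 74
74^2 ≡ 47
74^4 ≡ 73
74^8 ≡ 78
74^11 ≡ 12
74^22 ≡ 55
74^44 ≡ 88
74^88 ≡ 1
The smallest such exponent is 88, so the order of 74 is 88.

88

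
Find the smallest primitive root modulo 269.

2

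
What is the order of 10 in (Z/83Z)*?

41

Since 10 ∈ (Z/83Z)^×, its order divides φ(83) = 83 − 1 = 82 = 2 · 41.
Divisors of 82: 1, 2, 41, 82.
Evaluate successive powers at the divisors of 82:
10^1 ≡ 10 (mod 83)
10^2 ≡ 17 (mod 83)
10^41 ≡ 1 (mod 83) ✓
Hence ord(10) = 41.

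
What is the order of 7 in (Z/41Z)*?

By Lagrange's theorem, ord_41(7) divides φ(41) = 41 − 1 = 40 = 2^3 · 5.
Divisors of 40: 1, 2, 4, 5, 8, 10, 20, 40.
Compute 7^d (mod 41) for the divisors d until we hit 1:
7^1 ≡ 7 (mod 41)
7^2 ≡ 8 (mod 41)
7^4 ≡ 23 (mod 41)
7^5 ≡ 38 (mod 41)
7^8 ≡ 37 (mod 41)
7^10 ≡ 9 (mod 41)
7^20 ≡ 40 (mod 41)
7^40 ≡ 1 (mod 41) ✓
Therefore the multiplicative order of 7 modulo 41 is 40.

40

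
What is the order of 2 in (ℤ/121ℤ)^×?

Since 2 ∈ (Z/121Z)^×, its order divides φ(121) = φ(11^2) = 11·(11−1) = 110 = 2 · 5 · 11.
Divisors of 110: 1, 2, 5, 10, 11, 22, 55, 110.
Test each divisor d:
2^1 ≡ 2 (mod 121)
2^2 ≡ 4 (mod 121)
2^5 ≡ 32 (mod 121)
2^10 ≡ 56 (mod 121)
2^11 ≡ 112 (mod 121)
2^22 ≡ 81 (mod 121)
2^55 ≡ 120 (mod 121)
2^110 ≡ 1 (mod 121) ✓
So ord_121(2) = 110.

110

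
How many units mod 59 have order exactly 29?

28

φ(59) = 59 − 1 = 58 = 2 · 29.
Since (Z/59Z)^× is cyclic of order 58, the number of elements of order d is φ(d) when d | 58 and 0 otherwise.
29 | 58, and φ(29) = 29 − 1 = 28.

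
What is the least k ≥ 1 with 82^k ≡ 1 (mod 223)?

37

The order of 82 must divide φ(223) = 223 − 1 = 222 = 2 · 3 · 37.
Divisors of 222: 1, 2, 3, 6, 37, 74, 111, 222.
Check 82^d mod 223 for each divisor in increasing order:
82^1 ≡ 82
82^2 ≡ 34
82^3 ≡ 112
82^6 ≡ 56
82^37 ≡ 1
The smallest such exponent is 37, so the order of 82 is 37.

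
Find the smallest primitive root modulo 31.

3

φ(31) = 31 − 1 = 30 = 2 · 3 · 5.
g is a primitive root iff g^(30/q) ≢ 1 (mod 31) for each prime q ∈ {2, 3, 5}.
g = 2: 2^15 ≡ 1 — hits 1, so not a primitive root.
g = 3: 3^15 ≡ 30; 3^10 ≡ 25; 3^6 ≡ 16 — none is 1, so 3 is a primitive root.
Hence the least primitive root of 31 is 3.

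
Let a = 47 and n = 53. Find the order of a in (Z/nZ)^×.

13

ord(47) | φ(53) = 53 − 1 = 52 = 2^2 · 13.
Divisors of 52: 1, 2, 4, 13, 26, 52.
Compute 47^d (mod 53) for the divisors d until we hit 1:
47^1 ≡ 47 (mod 53)
47^2 ≡ 36 (mod 53)
47^4 ≡ 24 (mod 53)
47^13 ≡ 1 (mod 53) ✓
So ord_53(47) = 13.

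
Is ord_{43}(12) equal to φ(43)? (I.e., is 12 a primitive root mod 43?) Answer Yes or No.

Yes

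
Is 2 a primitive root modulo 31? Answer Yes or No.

No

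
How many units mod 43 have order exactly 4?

0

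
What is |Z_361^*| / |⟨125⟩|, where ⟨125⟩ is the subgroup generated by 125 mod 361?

The order of 125 must divide φ(361) = φ(19^2) = 19·(19−1) = 342 = 2 · 3^2 · 19.
Divisors of 342: 1, 2, 3, 6, 9, 18, 19, 38, 57, 114, 171, 342.
Test each divisor d:
125^1 ≡ 125 (mod 361)
125^2 ≡ 102 (mod 361)
125^3 ≡ 115 (mod 361)
125^6 ≡ 229 (mod 361)
125^9 ≡ 343 (mod 361)
125^18 ≡ 324 (mod 361)
125^19 ≡ 68 (mod 361)
125^38 ≡ 292 (mod 361)
125^57 ≡ 1 (mod 361) ✓
So ord_361(125) = 57, hence |⟨125⟩| = 57.
Index = |(Z/361Z)^×| / |⟨125⟩| = 342 / 57 = 6.

6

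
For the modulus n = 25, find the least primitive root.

2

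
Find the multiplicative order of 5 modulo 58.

14

The order of 5 must divide φ(58) = φ(2)·φ(29) = 1·28 = 28 = 2^2 · 7.
Divisors of 28: 1, 2, 4, 7, 14, 28.
Test each divisor d:
5^1 ≡ 5 (mod 58)
5^2 ≡ 25 (mod 58)
5^4 ≡ 45 (mod 58)
5^7 ≡ 57 (mod 58)
5^14 ≡ 1 (mod 58) ✓
The smallest such exponent is 14, so the order of 5 is 14.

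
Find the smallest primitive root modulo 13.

2

φ(13) = 13 − 1 = 12 = 2^2 · 3.
Test candidates g = 2, 3, … against the prime factors q ∈ {2, 3} of φ(13): g is a generator iff g^(12/q) ≢ 1 for every such q.
g = 2: 2^6 ≡ 12; 2^4 ≡ 3 — none is 1, so 2 is a primitive root.
The smallest primitive root modulo 13 is 2.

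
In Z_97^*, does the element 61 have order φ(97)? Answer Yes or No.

No

φ(97) = 97 − 1 = 96 = 2^5 · 3.
An element g generates (Z/97Z)^× iff g^(96/q) ≢ 1 (mod 97) for each prime q ∈ {2, 3}.
61^48 ≡ 1 (mod 97)  [q = 2: ≡ 1 ✗]
61^32 ≡ 35 (mod 97)  [q = 3: ≢ 1 ✓]
The check at q = 2 fails, so 61 generates a proper subgroup.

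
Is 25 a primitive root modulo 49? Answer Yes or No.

φ(49) = φ(7^2) = 7·(7−1) = 42 = 2 · 3 · 7.
An element g generates (Z/49Z)^× iff g^(42/q) ≢ 1 (mod 49) for each prime q ∈ {2, 3, 7}.
25^21 ≡ 1 (mod 49)  [q = 2: ≡ 1 ✗]
25^14 ≡ 30 (mod 49)  [q = 3: ≢ 1 ✓]
25^6 ≡ 36 (mod 49)  [q = 7: ≢ 1 ✓]
The check at q = 2 fails, so 25 generates a proper subgroup.

No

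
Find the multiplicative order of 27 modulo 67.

22

By Lagrange's theorem, ord_67(27) divides φ(67) = 67 − 1 = 66 = 2 · 3 · 11.
Divisors of 66: 1, 2, 3, 6, 11, 22, 33, 66.
Compute 27^d (mod 67) for the divisors d until we hit 1:
27^1 ≡ 27
27^2 ≡ 59
27^3 ≡ 52
27^6 ≡ 24
27^11 ≡ 66
27^22 ≡ 1
Hence ord(27) = 22.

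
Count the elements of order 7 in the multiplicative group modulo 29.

6

φ(29) = 29 − 1 = 28 = 2^2 · 7.
(Z/29Z)^× is cyclic (|G| = 28); a cyclic group of order m has exactly φ(d) elements of each order d | m, and none otherwise.
7 | 28, and φ(7) = 7 − 1 = 6.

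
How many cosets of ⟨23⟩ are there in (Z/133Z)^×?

12

By Lagrange's theorem, ord_133(23) divides φ(133) = φ(7·19) = (7−1)·(19−1) = 6·18 = 108 = 2^2 · 3^3.
Divisors of 108: 1, 2, 3, 4, 6, 9, 12, 18, 27, 36, 54, 108.
Test each divisor d:
23^1 ≡ 23
23^2 ≡ 130
23^3 ≡ 64
23^4 ≡ 9
23^6 ≡ 106
23^9 ≡ 1
The order of 23 is 9, so the subgroup it generates has 9 elements.
The index is φ(133) / ord(23) = 108 / 9 = 12.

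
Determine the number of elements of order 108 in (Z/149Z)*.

0

φ(149) = 149 − 1 = 148 = 2^2 · 37.
Since (Z/149Z)^× is cyclic of order 148, the number of elements of order d is φ(d) when d | 148 and 0 otherwise.
Here 148 is not a multiple of 108, so there are no elements of order 108.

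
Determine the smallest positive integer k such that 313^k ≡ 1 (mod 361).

ord(313) | φ(361) = φ(19^2) = 19·(19−1) = 342 = 2 · 3^2 · 19.
Divisors of 342: 1, 2, 3, 6, 9, 18, 19, 38, 57, 114, 171, 342.
Compute 313^d (mod 361) for the divisors d until we hit 1:
313^1 ≡ 313 (mod 361)
313^2 ≡ 138 (mod 361)
313^3 ≡ 235 (mod 361)
313^6 ≡ 353 (mod 361)
313^9 ≡ 286 (mod 361)
313^18 ≡ 210 (mod 361)
313^19 ≡ 28 (mod 361)
313^38 ≡ 62 (mod 361)
313^57 ≡ 292 (mod 361)
313^114 ≡ 68 (mod 361)
313^171 ≡ 1 (mod 361) ✓
Hence ord(313) = 171.

171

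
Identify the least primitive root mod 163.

φ(163) = 163 − 1 = 162 = 2 · 3^4.
g is a primitive root iff g^(162/q) ≢ 1 (mod 163) for each prime q ∈ {2, 3}.
g = 2: 2^81 ≡ 162; 2^54 ≡ 104 — none is 1, so 2 is a primitive root.
Hence the least primitive root of 163 is 2.

2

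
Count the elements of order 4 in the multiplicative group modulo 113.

φ(113) = 113 − 1 = 112 = 2^4 · 7.
(Z/113Z)^× is cyclic (|G| = 112); a cyclic group of order m has exactly φ(d) elements of each order d | m, and none otherwise.
4 = 2^2 divides 112, and φ(4) = 2.

2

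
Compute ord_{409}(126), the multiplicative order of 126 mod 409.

408

By Lagrange's theorem, ord_409(126) divides φ(409) = 409 − 1 = 408 = 2^3 · 3 · 17.
Divisors of 408: 1, 2, 3, 4, 6, 8, 12, 17, 24, 34, 51, 68, 102, 136, 204, 408.
Check 126^d mod 409 for each divisor in increasing order:
126^1 ≡ 126 (mod 409)
126^2 ≡ 334 (mod 409)
126^3 ≡ 366 (mod 409)
126^4 ≡ 308 (mod 409)
126^6 ≡ 213 (mod 409)
126^8 ≡ 385 (mod 409)
126^12 ≡ 379 (mod 409)
126^17 ≡ 183 (mod 409)
126^24 ≡ 82 (mod 409)
126^34 ≡ 360 (mod 409)
126^51 ≡ 31 (mod 409)
126^68 ≡ 356 (mod 409)
126^102 ≡ 143 (mod 409)
126^136 ≡ 355 (mod 409)
126^204 ≡ 408 (mod 409)
126^408 ≡ 1 (mod 409) ✓
The smallest such exponent is 408, so the order of 126 is 408.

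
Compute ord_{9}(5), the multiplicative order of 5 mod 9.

6

Since 5 ∈ (Z/9Z)^×, its order divides φ(9) = φ(3^2) = 3·(3−1) = 6 = 2 · 3.
Divisors of 6: 1, 2, 3, 6.
Evaluate successive powers at the divisors of 6:
5^1 ≡ 5 (mod 9)
5^2 ≡ 7 (mod 9)
5^3 ≡ 8 (mod 9)
5^6 ≡ 1 (mod 9) ✓
The smallest such exponent is 6, so the order of 5 is 6.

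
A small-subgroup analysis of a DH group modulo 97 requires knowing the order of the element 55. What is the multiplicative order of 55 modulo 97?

The order of 55 must divide φ(97) = 97 − 1 = 96 = 2^5 · 3.
Divisors of 96: 1, 2, 3, 4, 6, 8, 12, 16, 24, 32, 48, 96.
Evaluate successive powers at the divisors of 96:
55^1 ≡ 55 (mod 97)
55^2 ≡ 18 (mod 97)
55^3 ≡ 20 (mod 97)
55^4 ≡ 33 (mod 97)
55^6 ≡ 12 (mod 97)
55^8 ≡ 22 (mod 97)
55^12 ≡ 47 (mod 97)
55^16 ≡ 96 (mod 97)
55^24 ≡ 75 (mod 97)
55^32 ≡ 1 (mod 97) ✓
Therefore the multiplicative order of 55 modulo 97 is 32.

32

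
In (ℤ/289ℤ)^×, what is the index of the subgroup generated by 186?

8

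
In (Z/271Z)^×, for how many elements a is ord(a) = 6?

φ(271) = 271 − 1 = 270 = 2 · 3^3 · 5.
Since (Z/271Z)^× is cyclic of order 270, the number of elements of order d is φ(d) when d | 270 and 0 otherwise.
6 = 2 · 3 divides 270, and φ(6) = 2.

2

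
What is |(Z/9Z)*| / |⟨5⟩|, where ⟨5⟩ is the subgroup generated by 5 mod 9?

ord(5) | φ(9) = φ(3^2) = 3·(3−1) = 6 = 2 · 3.
Divisors of 6: 1, 2, 3, 6.
Check 5^d mod 9 for each divisor in increasing order:
5^1 ≡ 5 (mod 9)
5^2 ≡ 7 (mod 9)
5^3 ≡ 8 (mod 9)
5^6 ≡ 1 (mod 9) ✓
So ord_9(5) = 6, hence |⟨5⟩| = 6.
Index = |(Z/9Z)^×| / |⟨5⟩| = 6 / 6 = 1.

1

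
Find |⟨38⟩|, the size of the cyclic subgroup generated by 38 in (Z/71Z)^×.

35

The order of 38 must divide φ(71) = 71 − 1 = 70 = 2 · 5 · 7.
Divisors of 70: 1, 2, 5, 7, 10, 14, 35, 70.
Test each divisor d:
38^1 ≡ 38 (mod 71)
38^2 ≡ 24 (mod 71)
38^5 ≡ 20 (mod 71)
38^7 ≡ 54 (mod 71)
38^10 ≡ 45 (mod 71)
38^14 ≡ 5 (mod 71)
38^35 ≡ 1 (mod 71) ✓
Hence ord(38) = 35.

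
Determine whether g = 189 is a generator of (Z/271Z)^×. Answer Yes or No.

φ(271) = 271 − 1 = 270 = 2 · 3^3 · 5.
It suffices to check that the order of 189 is not a proper divisor of 270: compute 189^(270/q) for q ∈ {2, 3, 5}.
189^135 ≡ 270 (mod 271)  [q = 2: ≢ 1 ✓]
189^90 ≡ 242 (mod 271)  [q = 3: ≢ 1 ✓]
189^54 ≡ 187 (mod 271)  [q = 5: ≢ 1 ✓]
All checks pass, so 189 has order 270 and is a primitive root modulo 271.

Yes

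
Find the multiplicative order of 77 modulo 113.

56

Since 77 ∈ (Z/113Z)^×, its order divides φ(113) = 113 − 1 = 112 = 2^4 · 7.
Divisors of 112: 1, 2, 4, 7, 8, 14, 16, 28, 56, 112.
Compute 77^d (mod 113) for the divisors d until we hit 1:
77^1 ≡ 77 (mod 113)
77^2 ≡ 53 (mod 113)
77^4 ≡ 97 (mod 113)
77^7 ≡ 18 (mod 113)
77^8 ≡ 30 (mod 113)
77^14 ≡ 98 (mod 113)
77^16 ≡ 109 (mod 113)
77^28 ≡ 112 (mod 113)
77^56 ≡ 1 (mod 113) ✓
Hence ord(77) = 56.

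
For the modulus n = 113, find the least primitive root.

3

φ(113) = 113 − 1 = 112 = 2^4 · 7.
g is a primitive root iff g^(112/q) ≢ 1 (mod 113) for each prime q ∈ {2, 7}.
g = 2: 2^56 ≡ 1 — hits 1, so not a primitive root.
g = 3: 3^56 ≡ 112; 3^16 ≡ 49 — none is 1, so 3 is a primitive root.
The smallest primitive root modulo 113 is 3.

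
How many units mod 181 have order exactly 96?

φ(181) = 181 − 1 = 180 = 2^2 · 3^2 · 5.
Since (Z/181Z)^× is cyclic of order 180, the number of elements of order d is φ(d) when d | 180 and 0 otherwise.
Since 96 ∤ 180, the count is 0.

0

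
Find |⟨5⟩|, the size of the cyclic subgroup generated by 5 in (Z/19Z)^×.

By Lagrange's theorem, ord_19(5) divides φ(19) = 19 − 1 = 18 = 2 · 3^2.
Divisors of 18: 1, 2, 3, 6, 9, 18.
Evaluate successive powers at the divisors of 18:
5^1 ≡ 5 (mod 19)
5^2 ≡ 6 (mod 19)
5^3 ≡ 11 (mod 19)
5^6 ≡ 7 (mod 19)
5^9 ≡ 1 (mod 19) ✓
Hence ord(5) = 9.

9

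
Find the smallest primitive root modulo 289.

3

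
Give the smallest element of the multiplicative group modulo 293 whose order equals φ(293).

φ(293) = 293 − 1 = 292 = 2^2 · 73.
Test candidates g = 2, 3, … against the prime factors q ∈ {2, 73} of φ(293): g is a generator iff g^(292/q) ≢ 1 for every such q.
g = 2: 2^146 ≡ 292; 2^4 ≡ 16 — none is 1, so 2 is a primitive root.
So 2 is the smallest generator of (Z/293Z)^×.

2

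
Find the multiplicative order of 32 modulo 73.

ord(32) | φ(73) = 73 − 1 = 72 = 2^3 · 3^2.
Divisors of 72: 1, 2, 3, 4, 6, 8, 9, 12, 18, 24, 36, 72.
Test each divisor d:
32^1 ≡ 32 (mod 73)
32^2 ≡ 2 (mod 73)
32^3 ≡ 64 (mod 73)
32^4 ≡ 4 (mod 73)
32^6 ≡ 8 (mod 73)
32^8 ≡ 16 (mod 73)
32^9 ≡ 1 (mod 73) ✓
The smallest such exponent is 9, so the order of 32 is 9.

9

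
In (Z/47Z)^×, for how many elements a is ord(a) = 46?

22

φ(47) = 47 − 1 = 46 = 2 · 23.
(Z/47Z)^× is cyclic (|G| = 46); a cyclic group of order m has exactly φ(d) elements of each order d | m, and none otherwise.
46 = 2 · 23 divides 46, and φ(46) = 22.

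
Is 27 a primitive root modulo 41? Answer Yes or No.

φ(41) = 41 − 1 = 40 = 2^3 · 5.
27 is a primitive root mod 41 iff 27^(φ(41)/q) ≢ 1 for every prime q | φ(41), i.e. q ∈ {2, 5}.
27^20 ≡ 40 (mod 41)  [q = 2: ≢ 1 ✓]
27^8 ≡ 1 (mod 41)  [q = 5: ≡ 1 ✗]
Since 27^8 ≡ 1, the order of 27 divides 8 < 40, so 27 is not a primitive root.

No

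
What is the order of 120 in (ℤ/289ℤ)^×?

17

By Lagrange's theorem, ord_289(120) divides φ(289) = φ(17^2) = 17·(17−1) = 272 = 2^4 · 17.
Divisors of 272: 1, 2, 4, 8, 16, 17, 34, 68, 136, 272.
Test each divisor d:
120^1 ≡ 120
120^2 ≡ 239
120^4 ≡ 188
120^8 ≡ 86
120^16 ≡ 171
120^17 ≡ 1
The smallest such exponent is 17, so the order of 120 is 17.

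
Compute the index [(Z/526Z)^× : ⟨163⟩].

1

By Lagrange's theorem, ord_526(163) divides φ(526) = φ(2)·φ(263) = 1·262 = 262 = 2 · 131.
Divisors of 262: 1, 2, 131, 262.
Evaluate successive powers at the divisors of 262:
163^1 ≡ 163
163^2 ≡ 269
163^131 ≡ 525
163^262 ≡ 1
So ord_526(163) = 262, hence |⟨163⟩| = 262.
The index is φ(526) / ord(163) = 262 / 262 = 1.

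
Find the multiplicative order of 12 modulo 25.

20

The order of 12 must divide φ(25) = φ(5^2) = 5·(5−1) = 20 = 2^2 · 5.
Divisors of 20: 1, 2, 4, 5, 10, 20.
Test each divisor d:
12^1 ≡ 12
12^2 ≡ 19
12^4 ≡ 11
12^5 ≡ 7
12^10 ≡ 24
12^20 ≡ 1
So ord_25(12) = 20.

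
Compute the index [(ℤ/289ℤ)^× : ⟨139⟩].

By Lagrange's theorem, ord_289(139) divides φ(289) = φ(17^2) = 17·(17−1) = 272 = 2^4 · 17.
Divisors of 272: 1, 2, 4, 8, 16, 17, 34, 68, 136, 272.
Check 139^d mod 289 for each divisor in increasing order:
139^1 ≡ 139 (mod 289)
139^2 ≡ 247 (mod 289)
139^4 ≡ 30 (mod 289)
139^8 ≡ 33 (mod 289)
139^16 ≡ 222 (mod 289)
139^17 ≡ 224 (mod 289)
139^34 ≡ 179 (mod 289)
139^68 ≡ 251 (mod 289)
139^136 ≡ 288 (mod 289)
139^272 ≡ 1 (mod 289) ✓
The order of 139 is 272, so the subgroup it generates has 272 elements.
The index is φ(289) / ord(139) = 272 / 272 = 1.

1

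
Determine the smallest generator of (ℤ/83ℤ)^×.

2

φ(83) = 83 − 1 = 82 = 2 · 41.
g is a primitive root iff g^(82/q) ≢ 1 (mod 83) for each prime q ∈ {2, 41}.
g = 2: 2^41 ≡ 82; 2^2 ≡ 4 — none is 1, so 2 is a primitive root.
So 2 is the smallest generator of (Z/83Z)^×.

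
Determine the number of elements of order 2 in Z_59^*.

1

φ(59) = 59 − 1 = 58 = 2 · 29.
Since (Z/59Z)^× is cyclic of order 58, the number of elements of order d is φ(d) when d | 58 and 0 otherwise.
2 | 58, and φ(2) = 2 − 1 = 1.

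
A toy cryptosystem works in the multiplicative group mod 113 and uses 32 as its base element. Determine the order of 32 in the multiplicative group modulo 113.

The order of 32 must divide φ(113) = 113 − 1 = 112 = 2^4 · 7.
Divisors of 112: 1, 2, 4, 7, 8, 14, 16, 28, 56, 112.
Compute 32^d (mod 113) for the divisors d until we hit 1:
32^1 ≡ 32
32^2 ≡ 7
32^4 ≡ 49
32^7 ≡ 15
32^8 ≡ 28
32^14 ≡ 112
32^16 ≡ 106
32^28 ≡ 1
Therefore the multiplicative order of 32 modulo 113 is 28.

28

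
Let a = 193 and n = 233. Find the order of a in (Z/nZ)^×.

Since 193 ∈ (Z/233Z)^×, its order divides φ(233) = 233 − 1 = 232 = 2^3 · 29.
Divisors of 232: 1, 2, 4, 8, 29, 58, 116, 232.
Check 193^d mod 233 for each divisor in increasing order:
193^1 ≡ 193 (mod 233)
193^2 ≡ 202 (mod 233)
193^4 ≡ 29 (mod 233)
193^8 ≡ 142 (mod 233)
193^29 ≡ 221 (mod 233)
193^58 ≡ 144 (mod 233)
193^116 ≡ 232 (mod 233)
193^232 ≡ 1 (mod 233) ✓
Hence ord(193) = 232.

232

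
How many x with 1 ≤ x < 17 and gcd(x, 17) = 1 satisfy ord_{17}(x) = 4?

φ(17) = 17 − 1 = 16 = 2^4.
Since (Z/17Z)^× is cyclic of order 16, the number of elements of order d is φ(d) when d | 16 and 0 otherwise.
4 = 2^2 divides 16, and φ(4) = 2.

2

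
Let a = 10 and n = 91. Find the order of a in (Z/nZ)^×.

By Lagrange's theorem, ord_91(10) divides φ(91) = φ(7·13) = (7−1)·(13−1) = 6·12 = 72 = 2^3 · 3^2.
Divisors of 72: 1, 2, 3, 4, 6, 8, 9, 12, 18, 24, 36, 72.
Check 10^d mod 91 for each divisor in increasing order:
10^1 ≡ 10
10^2 ≡ 9
10^3 ≡ 90
10^4 ≡ 81
10^6 ≡ 1
The smallest such exponent is 6, so the order of 10 is 6.

6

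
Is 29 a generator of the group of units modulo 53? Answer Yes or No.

No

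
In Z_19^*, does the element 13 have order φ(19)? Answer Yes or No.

Yes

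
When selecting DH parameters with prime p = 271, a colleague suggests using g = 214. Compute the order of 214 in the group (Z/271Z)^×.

ord(214) | φ(271) = 271 − 1 = 270 = 2 · 3^3 · 5.
Divisors of 270: 1, 2, 3, 5, 6, 9, 10, 15, 18, 27, 30, 45, 54, 90, 135, 270.
Test each divisor d:
214^1 ≡ 214
214^2 ≡ 268
214^3 ≡ 171
214^5 ≡ 29
214^6 ≡ 244
214^9 ≡ 261
214^10 ≡ 28
214^15 ≡ 270
214^18 ≡ 100
214^27 ≡ 84
214^30 ≡ 1
The smallest such exponent is 30, so the order of 214 is 30.

30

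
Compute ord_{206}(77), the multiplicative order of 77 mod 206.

102

The order of 77 must divide φ(206) = φ(2)·φ(103) = 1·102 = 102 = 2 · 3 · 17.
Divisors of 102: 1, 2, 3, 6, 17, 34, 51, 102.
Test each divisor d:
77^1 ≡ 77 (mod 206)
77^2 ≡ 161 (mod 206)
77^3 ≡ 37 (mod 206)
77^6 ≡ 133 (mod 206)
77^17 ≡ 47 (mod 206)
77^34 ≡ 149 (mod 206)
77^51 ≡ 205 (mod 206)
77^102 ≡ 1 (mod 206) ✓
Hence ord(77) = 102.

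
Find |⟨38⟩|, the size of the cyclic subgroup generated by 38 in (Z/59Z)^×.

Since 38 ∈ (Z/59Z)^×, its order divides φ(59) = 59 − 1 = 58 = 2 · 29.
Divisors of 58: 1, 2, 29, 58.
Compute 38^d (mod 59) for the divisors d until we hit 1:
38^1 ≡ 38 (mod 59)
38^2 ≡ 28 (mod 59)
38^29 ≡ 58 (mod 59)
38^58 ≡ 1 (mod 59) ✓
Therefore the multiplicative order of 38 modulo 59 is 58.

58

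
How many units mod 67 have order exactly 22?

10

φ(67) = 67 − 1 = 66 = 2 · 3 · 11.
(Z/67Z)^× is cyclic (|G| = 66); a cyclic group of order m has exactly φ(d) elements of each order d | m, and none otherwise.
22 = 2 · 11 divides 66, and φ(22) = 10.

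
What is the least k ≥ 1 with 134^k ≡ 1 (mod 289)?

By Lagrange's theorem, ord_289(134) divides φ(289) = φ(17^2) = 17·(17−1) = 272 = 2^4 · 17.
Divisors of 272: 1, 2, 4, 8, 16, 17, 34, 68, 136, 272.
Compute 134^d (mod 289) for the divisors d until we hit 1:
134^1 ≡ 134 (mod 289)
134^2 ≡ 38 (mod 289)
134^4 ≡ 288 (mod 289)
134^8 ≡ 1 (mod 289) ✓
So ord_289(134) = 8.

8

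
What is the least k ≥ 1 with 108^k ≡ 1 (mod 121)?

55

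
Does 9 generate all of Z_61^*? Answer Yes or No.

No

φ(61) = 61 − 1 = 60 = 2^2 · 3 · 5.
Test 9^(60/q) mod 61 for each prime factor q of 60:
9^30 ≡ 1 (mod 61)  [q = 2: ≡ 1 ✗]
9^20 ≡ 1 (mod 61)  [q = 3: ≡ 1 ✗]
9^12 ≡ 20 (mod 61)  [q = 5: ≢ 1 ✓]
Since 9^30 ≡ 1, the order of 9 divides 30 < 60, so 9 is not a primitive root.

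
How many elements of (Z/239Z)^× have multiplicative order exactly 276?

0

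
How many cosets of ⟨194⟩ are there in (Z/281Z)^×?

1

The order of 194 must divide φ(281) = 281 − 1 = 280 = 2^3 · 5 · 7.
Divisors of 280: 1, 2, 4, 5, 7, 8, 10, 14, 20, 28, 35, 40, 56, 70, 140, 280.
Compute 194^d (mod 281) for the divisors d until we hit 1:
194^1 ≡ 194
194^2 ≡ 263
194^4 ≡ 43
194^5 ≡ 193
194^7 ≡ 179
194^8 ≡ 163
194^10 ≡ 157
194^14 ≡ 7
194^20 ≡ 202
194^28 ≡ 49
194^35 ≡ 60
194^40 ≡ 59
194^56 ≡ 153
194^70 ≡ 228
194^140 ≡ 280
194^280 ≡ 1
The order of 194 is 280, so the subgroup it generates has 280 elements.
Index = |(Z/281Z)^×| / |⟨194⟩| = 280 / 280 = 1.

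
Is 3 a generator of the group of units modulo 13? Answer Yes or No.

No

φ(13) = 13 − 1 = 12 = 2^2 · 3.
3 is a primitive root mod 13 iff 3^(φ(13)/q) ≢ 1 for every prime q | φ(13), i.e. q ∈ {2, 3}.
3^6 ≡ 1 (mod 13)  [q = 2: ≡ 1 ✗]
3^4 ≡ 3 (mod 13)  [q = 3: ≢ 1 ✓]
Since 3^6 ≡ 1, the order of 3 divides 6 < 12, so 3 is not a primitive root.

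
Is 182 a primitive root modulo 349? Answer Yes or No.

No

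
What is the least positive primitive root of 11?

φ(11) = 11 − 1 = 10 = 2 · 5.
Test candidates g = 2, 3, … against the prime factors q ∈ {2, 5} of φ(11): g is a generator iff g^(10/q) ≢ 1 for every such q.
g = 2: 2^5 ≡ 10; 2^2 ≡ 4 — none is 1, so 2 is a primitive root.
The smallest primitive root modulo 11 is 2.

2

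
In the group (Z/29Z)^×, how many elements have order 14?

φ(29) = 29 − 1 = 28 = 2^2 · 7.
In a cyclic group of order 28, there are φ(d) elements of order d for each divisor d of 28, and zero for non-divisors.
14 = 2 · 7 divides 28, and φ(14) = 6.

6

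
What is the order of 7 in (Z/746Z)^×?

62

By Lagrange's theorem, ord_746(7) divides φ(746) = φ(2)·φ(373) = 1·372 = 372 = 2^2 · 3 · 31.
Divisors of 372: 1, 2, 3, 4, 6, 12, 31, 62, 93, 124, 186, 372.
Test each divisor d:
7^1 ≡ 7 (mod 746)
7^2 ≡ 49 (mod 746)
7^3 ≡ 343 (mod 746)
7^4 ≡ 163 (mod 746)
7^6 ≡ 527 (mod 746)
7^12 ≡ 217 (mod 746)
7^31 ≡ 745 (mod 746)
7^62 ≡ 1 (mod 746) ✓
The smallest such exponent is 62, so the order of 7 is 62.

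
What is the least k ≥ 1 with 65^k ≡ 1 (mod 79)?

13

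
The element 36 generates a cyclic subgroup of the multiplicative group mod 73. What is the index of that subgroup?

4

The order of 36 must divide φ(73) = 73 − 1 = 72 = 2^3 · 3^2.
Divisors of 72: 1, 2, 3, 4, 6, 8, 9, 12, 18, 24, 36, 72.
Check 36^d mod 73 for each divisor in increasing order:
36^1 ≡ 36
36^2 ≡ 55
36^3 ≡ 9
36^4 ≡ 32
36^6 ≡ 8
36^8 ≡ 2
36^9 ≡ 72
36^12 ≡ 64
36^18 ≡ 1
The order of 36 is 18, so the subgroup it generates has 18 elements.
[(Z/73Z)^× : ⟨36⟩] = 72/18 = 4.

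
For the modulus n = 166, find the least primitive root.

5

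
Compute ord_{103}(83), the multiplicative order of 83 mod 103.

By Lagrange's theorem, ord_103(83) divides φ(103) = 103 − 1 = 102 = 2 · 3 · 17.
Divisors of 102: 1, 2, 3, 6, 17, 34, 51, 102.
Test each divisor d:
83^1 ≡ 83
83^2 ≡ 91
83^3 ≡ 34
83^6 ≡ 23
83^17 ≡ 56
83^34 ≡ 46
83^51 ≡ 1
Therefore the multiplicative order of 83 modulo 103 is 51.

51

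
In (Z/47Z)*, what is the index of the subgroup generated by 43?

ord(43) | φ(47) = 47 − 1 = 46 = 2 · 23.
Divisors of 46: 1, 2, 23, 46.
Test each divisor d:
43^1 ≡ 43 (mod 47)
43^2 ≡ 16 (mod 47)
43^23 ≡ 46 (mod 47)
43^46 ≡ 1 (mod 47) ✓
So ord_47(43) = 46, hence |⟨43⟩| = 46.
[(Z/47Z)^× : ⟨43⟩] = 46/46 = 1.

1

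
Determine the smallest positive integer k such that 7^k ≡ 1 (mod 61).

60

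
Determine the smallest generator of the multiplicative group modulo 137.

3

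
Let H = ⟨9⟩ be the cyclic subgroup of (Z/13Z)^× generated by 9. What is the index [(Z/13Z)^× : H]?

ord(9) | φ(13) = 13 − 1 = 12 = 2^2 · 3.
Divisors of 12: 1, 2, 3, 4, 6, 12.
Evaluate successive powers at the divisors of 12:
9^1 ≡ 9 (mod 13)
9^2 ≡ 3 (mod 13)
9^3 ≡ 1 (mod 13) ✓
The order of 9 is 3, so the subgroup it generates has 3 elements.
The index is φ(13) / ord(9) = 12 / 3 = 4.

4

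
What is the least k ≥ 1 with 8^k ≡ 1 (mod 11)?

10

Since 8 ∈ (Z/11Z)^×, its order divides φ(11) = 11 − 1 = 10 = 2 · 5.
Divisors of 10: 1, 2, 5, 10.
Check 8^d mod 11 for each divisor in increasing order:
8^1 ≡ 8 (mod 11)
8^2 ≡ 9 (mod 11)
8^5 ≡ 10 (mod 11)
8^10 ≡ 1 (mod 11) ✓
So ord_11(8) = 10.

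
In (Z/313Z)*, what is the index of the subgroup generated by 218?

3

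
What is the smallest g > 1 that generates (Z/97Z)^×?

5

φ(97) = 97 − 1 = 96 = 2^5 · 3.
g is a primitive root iff g^(96/q) ≢ 1 (mod 97) for each prime q ∈ {2, 3}.
g = 2: 2^48 ≡ 1 — hits 1, so not a primitive root.
g = 3: 3^48 ≡ 1 — hits 1, so not a primitive root.
g = 4: 4^48 ≡ 1 — hits 1, so not a primitive root.
g = 5: 5^48 ≡ 96; 5^32 ≡ 35 — none is 1, so 5 is a primitive root.
So 5 is the smallest generator of (Z/97Z)^×.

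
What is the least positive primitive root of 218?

11

φ(218) = φ(2)·φ(109) = 1·108 = 108 = 2^2 · 3^3.
g is a primitive root iff g^(108/q) ≢ 1 (mod 218) for each prime q ∈ {2, 3}.
g = 2: gcd(2, 218) = 2 > 1, not a unit — skip.
g = 3: 3^54 ≡ 1 — hits 1, so not a primitive root.
g = 4: gcd(4, 218) = 2 > 1, not a unit — skip.
g = 5: 5^54 ≡ 1 — hits 1, so not a primitive root.
g = 6: gcd(6, 218) = 2 > 1, not a unit — skip.
g = 7: 7^54 ≡ 1 — hits 1, so not a primitive root.
g = 8: gcd(8, 218) = 2 > 1, not a unit — skip.
g = 9: 9^54 ≡ 1 — hits 1, so not a primitive root.
g = 10: gcd(10, 218) = 2 > 1, not a unit — skip.
g = 11: 11^54 ≡ 217; 11^36 ≡ 45 — none is 1, so 11 is a primitive root.
Hence the least primitive root of 218 is 11.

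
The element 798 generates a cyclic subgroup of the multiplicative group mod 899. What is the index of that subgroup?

6

The order of 798 must divide φ(899) = φ(29·31) = (29−1)·(31−1) = 28·30 = 840 = 2^3 · 3 · 5 · 7.
Divisors of 840: 1, 2, 3, 4, 5, 6, 7, 8, 10, 12, 14, 15, 20, 21, 24, 28, 30, 35, 40, 42, 56, 60, 70, 84, 105, 120, 140, 168, 210, 280, 420, 840.
Test each divisor d:
798^1 ≡ 798
798^2 ≡ 312
798^3 ≡ 852
798^4 ≡ 252
798^5 ≡ 619
798^6 ≡ 411
798^7 ≡ 742
798^8 ≡ 574
798^10 ≡ 187
798^12 ≡ 808
798^14 ≡ 376
798^15 ≡ 681
798^20 ≡ 807
798^21 ≡ 302
798^24 ≡ 190
798^28 ≡ 233
798^30 ≡ 776
798^35 ≡ 278
798^40 ≡ 373
798^42 ≡ 405
798^56 ≡ 349
798^60 ≡ 745
798^70 ≡ 869
798^84 ≡ 407
798^105 ≡ 650
798^120 ≡ 342
798^140 ≡ 1
So ord_899(798) = 140, hence |⟨798⟩| = 140.
The index is φ(899) / ord(798) = 840 / 140 = 6.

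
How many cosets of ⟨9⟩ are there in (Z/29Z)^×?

2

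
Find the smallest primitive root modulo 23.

5

φ(23) = 23 − 1 = 22 = 2 · 11.
g is a primitive root iff g^(22/q) ≢ 1 (mod 23) for each prime q ∈ {2, 11}.
g = 2: 2^11 ≡ 1 — hits 1, so not a primitive root.
g = 3: 3^11 ≡ 1 — hits 1, so not a primitive root.
g = 4: 4^11 ≡ 1 — hits 1, so not a primitive root.
g = 5: 5^11 ≡ 22; 5^2 ≡ 2 — none is 1, so 5 is a primitive root.
Hence the least primitive root of 23 is 5.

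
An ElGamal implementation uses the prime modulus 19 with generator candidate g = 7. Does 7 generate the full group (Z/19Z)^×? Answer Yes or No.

No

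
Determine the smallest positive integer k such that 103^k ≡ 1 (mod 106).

52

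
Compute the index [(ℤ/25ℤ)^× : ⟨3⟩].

1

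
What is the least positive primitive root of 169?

φ(169) = φ(13^2) = 13·(13−1) = 156 = 2^2 · 3 · 13.
g is a primitive root iff g^(156/q) ≢ 1 (mod 169) for each prime q ∈ {2, 3, 13}.
g = 2: 2^78 ≡ 168; 2^52 ≡ 146; 2^12 ≡ 40 — none is 1, so 2 is a primitive root.
Hence the least primitive root of 169 is 2.

2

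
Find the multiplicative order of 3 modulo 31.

30

The order of 3 must divide φ(31) = 31 − 1 = 30 = 2 · 3 · 5.
Divisors of 30: 1, 2, 3, 5, 6, 10, 15, 30.
Test each divisor d:
3^1 ≡ 3 (mod 31)
3^2 ≡ 9 (mod 31)
3^3 ≡ 27 (mod 31)
3^5 ≡ 26 (mod 31)
3^6 ≡ 16 (mod 31)
3^10 ≡ 25 (mod 31)
3^15 ≡ 30 (mod 31)
3^30 ≡ 1 (mod 31) ✓
Hence ord(3) = 30.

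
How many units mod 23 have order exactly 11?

10

φ(23) = 23 − 1 = 22 = 2 · 11.
In a cyclic group of order 22, there are φ(d) elements of order d for each divisor d of 22, and zero for non-divisors.
11 | 22, and φ(11) = 11 − 1 = 10.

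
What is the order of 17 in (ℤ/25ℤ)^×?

20

ord(17) | φ(25) = φ(5^2) = 5·(5−1) = 20 = 2^2 · 5.
Divisors of 20: 1, 2, 4, 5, 10, 20.
Evaluate successive powers at the divisors of 20:
17^1 ≡ 17 (mod 25)
17^2 ≡ 14 (mod 25)
17^4 ≡ 21 (mod 25)
17^5 ≡ 7 (mod 25)
17^10 ≡ 24 (mod 25)
17^20 ≡ 1 (mod 25) ✓
Hence ord(17) = 20.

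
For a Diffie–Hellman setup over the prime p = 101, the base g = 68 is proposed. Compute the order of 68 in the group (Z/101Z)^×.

By Lagrange's theorem, ord_101(68) divides φ(101) = 101 − 1 = 100 = 2^2 · 5^2.
Divisors of 100: 1, 2, 4, 5, 10, 20, 25, 50, 100.
Compute 68^d (mod 101) for the divisors d until we hit 1:
68^1 ≡ 68
68^2 ≡ 79
68^4 ≡ 80
68^5 ≡ 87
68^10 ≡ 95
68^20 ≡ 36
68^25 ≡ 1
So ord_101(68) = 25.

25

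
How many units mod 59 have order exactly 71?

0

φ(59) = 59 − 1 = 58 = 2 · 29.
(Z/59Z)^× is cyclic (|G| = 58); a cyclic group of order m has exactly φ(d) elements of each order d | m, and none otherwise.
Here 58 is not a multiple of 71, so there are no elements of order 71.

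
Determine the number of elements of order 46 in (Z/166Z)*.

0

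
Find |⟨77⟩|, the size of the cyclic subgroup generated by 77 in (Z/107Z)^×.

By Lagrange's theorem, ord_107(77) divides φ(107) = 107 − 1 = 106 = 2 · 53.
Divisors of 106: 1, 2, 53, 106.
Check 77^d mod 107 for each divisor in increasing order:
77^1 ≡ 77 (mod 107)
77^2 ≡ 44 (mod 107)
77^53 ≡ 106 (mod 107)
77^106 ≡ 1 (mod 107) ✓
So ord_107(77) = 106.

106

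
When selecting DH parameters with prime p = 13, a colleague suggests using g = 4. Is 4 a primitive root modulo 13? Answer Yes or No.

φ(13) = 13 − 1 = 12 = 2^2 · 3.
It suffices to check that the order of 4 is not a proper divisor of 12: compute 4^(12/q) for q ∈ {2, 3}.
4^6 ≡ 1 (mod 13)  [q = 2: ≡ 1 ✗]
4^4 ≡ 9 (mod 13)  [q = 3: ≢ 1 ✓]
The check at q = 2 fails, so 4 generates a proper subgroup.

No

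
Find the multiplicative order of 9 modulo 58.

14

ord(9) | φ(58) = φ(2)·φ(29) = 1·28 = 28 = 2^2 · 7.
Divisors of 28: 1, 2, 4, 7, 14, 28.
Compute 9^d (mod 58) for the divisors d until we hit 1:
9^1 ≡ 9
9^2 ≡ 23
9^4 ≡ 7
9^7 ≡ 57
9^14 ≡ 1
So ord_58(9) = 14.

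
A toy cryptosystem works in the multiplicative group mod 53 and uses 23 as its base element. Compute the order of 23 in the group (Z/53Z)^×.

By Lagrange's theorem, ord_53(23) divides φ(53) = 53 − 1 = 52 = 2^2 · 13.
Divisors of 52: 1, 2, 4, 13, 26, 52.
Compute 23^d (mod 53) for the divisors d until we hit 1:
23^1 ≡ 23 (mod 53)
23^2 ≡ 52 (mod 53)
23^4 ≡ 1 (mod 53) ✓
The smallest such exponent is 4, so the order of 23 is 4.

4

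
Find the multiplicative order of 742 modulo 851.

396

Since 742 ∈ (Z/851Z)^×, its order divides φ(851) = φ(23·37) = (23−1)·(37−1) = 22·36 = 792 = 2^3 · 3^2 · 11.
Divisors of 792: 1, 2, 3, 4, 6, 8, 9, 11, 12, 18, 22, 24, 33, 36, 44, 66, 72, 88, 99, 132, 198, 264, 396, 792.
Evaluate successive powers at the divisors of 792:
742^1 ≡ 742
742^2 ≡ 818
742^3 ≡ 193
742^4 ≡ 238
742^6 ≡ 656
742^8 ≡ 478
742^9 ≡ 660
742^11 ≡ 346
742^12 ≡ 581
742^18 ≡ 739
742^22 ≡ 576
742^24 ≡ 565
742^33 ≡ 162
742^36 ≡ 630
742^44 ≡ 737
742^66 ≡ 714
742^72 ≡ 334
742^88 ≡ 231
742^99 ≡ 783
742^132 ≡ 47
742^198 ≡ 369
742^264 ≡ 507
742^396 ≡ 1
The smallest such exponent is 396, so the order of 742 is 396.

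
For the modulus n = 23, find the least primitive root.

φ(23) = 23 − 1 = 22 = 2 · 11.
g is a primitive root iff g^(22/q) ≢ 1 (mod 23) for each prime q ∈ {2, 11}.
g = 2: 2^11 ≡ 1 — hits 1, so not a primitive root.
g = 3: 3^11 ≡ 1 — hits 1, so not a primitive root.
g = 4: 4^11 ≡ 1 — hits 1, so not a primitive root.
g = 5: 5^11 ≡ 22; 5^2 ≡ 2 — none is 1, so 5 is a primitive root.
So 5 is the smallest generator of (Z/23Z)^×.

5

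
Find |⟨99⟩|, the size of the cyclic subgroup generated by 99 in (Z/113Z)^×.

ord(99) | φ(113) = 113 − 1 = 112 = 2^4 · 7.
Divisors of 112: 1, 2, 4, 7, 8, 14, 16, 28, 56, 112.
Evaluate successive powers at the divisors of 112:
99^1 ≡ 99 (mod 113)
99^2 ≡ 83 (mod 113)
99^4 ≡ 109 (mod 113)
99^7 ≡ 15 (mod 113)
99^8 ≡ 16 (mod 113)
99^14 ≡ 112 (mod 113)
99^16 ≡ 30 (mod 113)
99^28 ≡ 1 (mod 113) ✓
So ord_113(99) = 28.

28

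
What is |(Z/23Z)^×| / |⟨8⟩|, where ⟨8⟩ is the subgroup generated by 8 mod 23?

2

Since 8 ∈ (Z/23Z)^×, its order divides φ(23) = 23 − 1 = 22 = 2 · 11.
Divisors of 22: 1, 2, 11, 22.
Evaluate successive powers at the divisors of 22:
8^1 ≡ 8
8^2 ≡ 18
8^11 ≡ 1
Thus |⟨8⟩| = ord(8) = 11.
The index is φ(23) / ord(8) = 22 / 11 = 2.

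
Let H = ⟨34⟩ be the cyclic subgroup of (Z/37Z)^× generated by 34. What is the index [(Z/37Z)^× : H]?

4

By Lagrange's theorem, ord_37(34) divides φ(37) = 37 − 1 = 36 = 2^2 · 3^2.
Divisors of 36: 1, 2, 3, 4, 6, 9, 12, 18, 36.
Evaluate successive powers at the divisors of 36:
34^1 ≡ 34 (mod 37)
34^2 ≡ 9 (mod 37)
34^3 ≡ 10 (mod 37)
34^4 ≡ 7 (mod 37)
34^6 ≡ 26 (mod 37)
34^9 ≡ 1 (mod 37) ✓
Thus |⟨34⟩| = ord(34) = 9.
The index is φ(37) / ord(34) = 36 / 9 = 4.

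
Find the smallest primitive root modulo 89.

3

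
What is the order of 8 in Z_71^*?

35

Since 8 ∈ (Z/71Z)^×, its order divides φ(71) = 71 − 1 = 70 = 2 · 5 · 7.
Divisors of 70: 1, 2, 5, 7, 10, 14, 35, 70.
Compute 8^d (mod 71) for the divisors d until we hit 1:
8^1 ≡ 8 (mod 71)
8^2 ≡ 64 (mod 71)
8^5 ≡ 37 (mod 71)
8^7 ≡ 25 (mod 71)
8^10 ≡ 20 (mod 71)
8^14 ≡ 57 (mod 71)
8^35 ≡ 1 (mod 71) ✓
So ord_71(8) = 35.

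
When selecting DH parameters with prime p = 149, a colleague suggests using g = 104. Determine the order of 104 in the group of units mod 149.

37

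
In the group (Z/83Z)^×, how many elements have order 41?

φ(83) = 83 − 1 = 82 = 2 · 41.
In a cyclic group of order 82, there are φ(d) elements of order d for each divisor d of 82, and zero for non-divisors.
41 | 82, and φ(41) = 41 − 1 = 40.

40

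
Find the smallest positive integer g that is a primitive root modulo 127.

3

φ(127) = 127 − 1 = 126 = 2 · 3^2 · 7.
g is a primitive root iff g^(126/q) ≢ 1 (mod 127) for each prime q ∈ {2, 3, 7}.
g = 2: 2^63 ≡ 1 — hits 1, so not a primitive root.
g = 3: 3^63 ≡ 126; 3^42 ≡ 107; 3^18 ≡ 4 — none is 1, so 3 is a primitive root.
So 3 is the smallest generator of (Z/127Z)^×.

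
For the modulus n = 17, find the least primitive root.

3

φ(17) = 17 − 1 = 16 = 2^4.
g is a primitive root iff g^(16/q) ≢ 1 (mod 17) for each prime q ∈ {2}.
g = 2: 2^8 ≡ 1 — hits 1, so not a primitive root.
g = 3: 3^8 ≡ 16 — none is 1, so 3 is a primitive root.
The smallest primitive root modulo 17 is 3.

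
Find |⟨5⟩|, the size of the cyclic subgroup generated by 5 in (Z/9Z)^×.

6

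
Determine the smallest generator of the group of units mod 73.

φ(73) = 73 − 1 = 72 = 2^3 · 3^2.
Test candidates g = 2, 3, … against the prime factors q ∈ {2, 3} of φ(73): g is a generator iff g^(72/q) ≢ 1 for every such q.
g = 2: 2^36 ≡ 1 — hits 1, so not a primitive root.
g = 3: 3^36 ≡ 1 — hits 1, so not a primitive root.
g = 4: 4^36 ≡ 1 — hits 1, so not a primitive root.
g = 5: 5^36 ≡ 72; 5^24 ≡ 8 — none is 1, so 5 is a primitive root.
Hence the least primitive root of 73 is 5.

5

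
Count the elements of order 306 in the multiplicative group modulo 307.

96

φ(307) = 307 − 1 = 306 = 2 · 3^2 · 17.
In a cyclic group of order 306, there are φ(d) elements of order d for each divisor d of 306, and zero for non-divisors.
306 = 2 · 3^2 · 17 divides 306, and φ(306) = 96.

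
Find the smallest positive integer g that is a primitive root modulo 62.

3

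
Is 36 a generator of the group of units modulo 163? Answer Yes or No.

φ(163) = 163 − 1 = 162 = 2 · 3^4.
Test 36^(162/q) mod 163 for each prime factor q of 162:
36^81 ≡ 1 (mod 163)  [q = 2: ≡ 1 ✗]
36^54 ≡ 1 (mod 163)  [q = 3: ≡ 1 ✗]
The check at q = 2 fails, so 36 generates a proper subgroup.

No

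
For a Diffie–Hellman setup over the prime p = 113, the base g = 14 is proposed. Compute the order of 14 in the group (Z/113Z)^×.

By Lagrange's theorem, ord_113(14) divides φ(113) = 113 − 1 = 112 = 2^4 · 7.
Divisors of 112: 1, 2, 4, 7, 8, 14, 16, 28, 56, 112.
Test each divisor d:
14^1 ≡ 14 (mod 113)
14^2 ≡ 83 (mod 113)
14^4 ≡ 109 (mod 113)
14^7 ≡ 98 (mod 113)
14^8 ≡ 16 (mod 113)
14^14 ≡ 112 (mod 113)
14^16 ≡ 30 (mod 113)
14^28 ≡ 1 (mod 113) ✓
The smallest such exponent is 28, so the order of 14 is 28.

28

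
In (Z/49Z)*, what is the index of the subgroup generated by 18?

ord(18) | φ(49) = φ(7^2) = 7·(7−1) = 42 = 2 · 3 · 7.
Divisors of 42: 1, 2, 3, 6, 7, 14, 21, 42.
Check 18^d mod 49 for each divisor in increasing order:
18^1 ≡ 18 (mod 49)
18^2 ≡ 30 (mod 49)
18^3 ≡ 1 (mod 49) ✓
The order of 18 is 3, so the subgroup it generates has 3 elements.
Index = |(Z/49Z)^×| / |⟨18⟩| = 42 / 3 = 14.

14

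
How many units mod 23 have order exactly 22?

φ(23) = 23 − 1 = 22 = 2 · 11.
(Z/23Z)^× is cyclic (|G| = 22); a cyclic group of order m has exactly φ(d) elements of each order d | m, and none otherwise.
22 = 2 · 11 divides 22, and φ(22) = 10.

10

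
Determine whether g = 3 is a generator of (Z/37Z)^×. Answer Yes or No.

φ(37) = 37 − 1 = 36 = 2^2 · 3^2.
Test 3^(36/q) mod 37 for each prime factor q of 36:
3^18 ≡ 1 (mod 37)  [q = 2: ≡ 1 ✗]
3^12 ≡ 10 (mod 37)  [q = 3: ≢ 1 ✓]
Since 3^18 ≡ 1, the order of 3 divides 18 < 36, so 3 is not a primitive root.

No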